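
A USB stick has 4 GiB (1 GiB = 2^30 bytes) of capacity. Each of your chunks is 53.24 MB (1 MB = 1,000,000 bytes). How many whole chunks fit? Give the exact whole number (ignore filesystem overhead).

Capacity: 4 GiB = 4,294,967,296 bytes
Per item: 53.24 MB = 53,240,000 bytes
⌊4,294,967,296 / 53,240,000⌋ = 80

80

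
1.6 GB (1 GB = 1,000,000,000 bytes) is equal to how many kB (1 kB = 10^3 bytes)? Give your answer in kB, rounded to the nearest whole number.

1.6 GB = 1.6 × 10^9 bytes = 1,600,000,000 bytes
1 kB = 1,000 bytes
1,600,000,000 / 1,000 = 1,600,000 kB

1,600,000 kB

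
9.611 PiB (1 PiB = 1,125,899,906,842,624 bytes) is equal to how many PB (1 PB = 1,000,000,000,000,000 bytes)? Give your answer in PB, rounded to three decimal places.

10.821 PB

9.611 PiB = 9.611 × 2^50 bytes = 10,821,024,004,664,459.264 bytes
1 PB = 10^15 bytes = 1,000,000,000,000,000 bytes
10,821,024,004,664,459.264 / 1,000,000,000,000,000 = 10.821 PB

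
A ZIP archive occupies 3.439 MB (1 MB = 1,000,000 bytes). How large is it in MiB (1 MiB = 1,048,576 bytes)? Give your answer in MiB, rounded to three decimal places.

3.280 MiB

3.439 MB × 1,000,000 bytes/MB = 3,439,000 bytes
1 MiB = 2^20 bytes = 1,048,576 bytes
3,439,000 / 1,048,576 = 3.280 MiB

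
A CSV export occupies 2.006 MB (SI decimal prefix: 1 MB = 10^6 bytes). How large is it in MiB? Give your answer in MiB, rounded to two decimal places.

2.006 MB × 1,000,000 bytes/MB = 2,006,000 bytes
1 MiB = 2^20 bytes = 1,048,576 bytes
2,006,000 / 1,048,576 = 1.91 MiB

1.91 MiB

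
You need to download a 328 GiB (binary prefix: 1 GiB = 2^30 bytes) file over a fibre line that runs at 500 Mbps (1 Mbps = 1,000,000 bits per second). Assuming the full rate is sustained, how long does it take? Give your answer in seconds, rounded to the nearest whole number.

5,635 seconds

328 GiB = 352,187,318,272 bytes = 2,817,498,546,176 bits
500 Mbps = 500,000,000 bits/s
time = 2,817,498,546,176 / 500,000,000 = 5,635 s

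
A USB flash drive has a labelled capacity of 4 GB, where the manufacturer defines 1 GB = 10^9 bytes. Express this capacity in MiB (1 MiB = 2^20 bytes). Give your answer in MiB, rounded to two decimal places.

4 GB = 4 × 10^9 bytes = 4,000,000,000 bytes
1 MiB = 2^20 bytes = 1,048,576 bytes
4,000,000,000 / 1,048,576 = 3,814.70 MiB

3,814.70 MiB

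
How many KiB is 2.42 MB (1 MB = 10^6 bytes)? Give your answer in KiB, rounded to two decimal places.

2.42 MB × 1,000,000 bytes/MB = 2,420,000 bytes
1 KiB = 2^10 bytes = 1,024 bytes
2,420,000 / 1,024 = 2,363.28 KiB

2,363.28 KiB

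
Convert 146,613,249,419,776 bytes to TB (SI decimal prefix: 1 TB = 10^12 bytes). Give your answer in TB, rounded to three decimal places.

146.613 TB

146,613,249,419,776 bytes given.
1 TB = 10^12 bytes = 1,000,000,000,000 bytes
146,613,249,419,776 / 1,000,000,000,000 = 146.613 TB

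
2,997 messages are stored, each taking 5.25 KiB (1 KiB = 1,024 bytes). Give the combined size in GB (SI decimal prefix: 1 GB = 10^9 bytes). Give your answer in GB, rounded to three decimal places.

Total = 2,997 × 5.25 KiB = 15734.25 KiB
= 15734.25 × 1,024 bytes = 16,111,872 bytes
1 GB = 1,000,000,000 bytes
16,111,872 / 1,000,000,000 = 0.016 GB

0.016 GB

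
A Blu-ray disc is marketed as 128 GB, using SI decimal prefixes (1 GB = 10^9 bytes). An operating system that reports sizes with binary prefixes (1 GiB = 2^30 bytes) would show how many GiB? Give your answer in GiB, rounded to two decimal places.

119.21 GiB

128 GB × 1,000,000,000 bytes/GB = 128,000,000,000 bytes
1 GiB = 2^30 bytes = 1,073,741,824 bytes
128,000,000,000 / 1,073,741,824 = 119.21 GiB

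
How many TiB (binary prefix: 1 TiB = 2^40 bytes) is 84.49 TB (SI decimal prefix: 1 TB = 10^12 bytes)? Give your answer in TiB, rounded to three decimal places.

76.843 TiB

84.49 TB = 84.49 × 10^12 bytes = 84,490,000,000,000 bytes
1 TiB = 2^40 bytes = 1,099,511,627,776 bytes
84,490,000,000,000 / 1,099,511,627,776 = 76.843 TiB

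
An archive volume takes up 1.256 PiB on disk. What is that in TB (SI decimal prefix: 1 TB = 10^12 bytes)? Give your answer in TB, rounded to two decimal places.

1.256 PiB = 1.256 × 2^50 bytes = 1,414,130,282,994,335.744 bytes
1 TB = 1,000,000,000,000 bytes
1,414,130,282,994,335.744 / 1,000,000,000,000 = 1,414.13 TB

1,414.13 TB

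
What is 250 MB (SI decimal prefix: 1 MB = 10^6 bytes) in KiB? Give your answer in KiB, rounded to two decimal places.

244,140.63 KiB

250 MB × 1,000,000 bytes/MB = 250,000,000 bytes
1 KiB = 1,024 bytes
250,000,000 / 1,024 = 244,140.63 KiB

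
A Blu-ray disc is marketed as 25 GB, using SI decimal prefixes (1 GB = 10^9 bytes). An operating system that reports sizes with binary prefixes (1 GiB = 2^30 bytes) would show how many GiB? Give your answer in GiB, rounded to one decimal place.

23.3 GiB

25 GB × 1,000,000,000 bytes/GB = 25,000,000,000 bytes
1 GiB = 2^30 bytes = 1,073,741,824 bytes
25,000,000,000 / 1,073,741,824 = 23.3 GiB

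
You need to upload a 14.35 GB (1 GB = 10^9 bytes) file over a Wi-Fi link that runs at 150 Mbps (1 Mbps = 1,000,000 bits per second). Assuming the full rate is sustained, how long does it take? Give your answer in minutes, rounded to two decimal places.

12.76 minutes

14.35 GB = 14,350,000,000 bytes = 114,800,000,000 bits
150 Mbps = 150,000,000 bits/s
time = 114,800,000,000 / 150,000,000 = 765.333 s
765.333 s / 60 = 12.76 minutes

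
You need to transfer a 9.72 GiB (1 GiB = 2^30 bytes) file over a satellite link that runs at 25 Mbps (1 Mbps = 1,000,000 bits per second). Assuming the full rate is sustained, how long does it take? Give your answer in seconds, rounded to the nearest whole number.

3,340 seconds

9.72 GiB = 10,436,770,529.28 bytes = 83,494,164,234.24 bits
25 Mbps = 25,000,000 bits/s
time = 83,494,164,234.24 / 25,000,000 = 3,340 s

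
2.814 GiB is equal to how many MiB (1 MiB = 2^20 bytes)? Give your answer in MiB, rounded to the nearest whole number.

2.814 GiB × 1,073,741,824 bytes/GiB = 3,021,509,492.736 bytes
1 MiB = 1,048,576 bytes
3,021,509,492.736 / 1,048,576 = 2,882 MiB

2,882 MiB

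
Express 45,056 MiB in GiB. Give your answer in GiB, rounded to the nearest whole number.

45,056 MiB = 45,056 × 2^20 bytes = 47,244,640,256 bytes
1 GiB = 1,073,741,824 bytes
47,244,640,256 / 1,073,741,824 = 44 GiB

44 GiB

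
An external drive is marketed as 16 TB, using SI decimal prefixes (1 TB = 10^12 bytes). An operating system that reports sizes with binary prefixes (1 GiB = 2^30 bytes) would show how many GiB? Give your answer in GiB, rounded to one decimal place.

16 TB × 1,000,000,000,000 bytes/TB = 16,000,000,000,000 bytes
1 GiB = 2^30 bytes = 1,073,741,824 bytes
16,000,000,000,000 / 1,073,741,824 = 14,901.2 GiB

14,901.2 GiB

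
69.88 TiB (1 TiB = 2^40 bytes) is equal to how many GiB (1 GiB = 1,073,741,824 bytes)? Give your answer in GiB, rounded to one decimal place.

71,557.1 GiB

69.88 TiB × 1,099,511,627,776 bytes/TiB = 76,833,872,548,986.88 bytes
1 GiB = 1,073,741,824 bytes
76,833,872,548,986.88 / 1,073,741,824 = 71,557.1 GiB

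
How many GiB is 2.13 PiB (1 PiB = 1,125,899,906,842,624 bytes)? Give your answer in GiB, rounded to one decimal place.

2,233,466.9 GiB

2.13 PiB × 1,125,899,906,842,624 bytes/PiB = 2,398,166,801,574,789.12 bytes
1 GiB = 1,073,741,824 bytes
2,398,166,801,574,789.12 / 1,073,741,824 = 2,233,466.9 GiB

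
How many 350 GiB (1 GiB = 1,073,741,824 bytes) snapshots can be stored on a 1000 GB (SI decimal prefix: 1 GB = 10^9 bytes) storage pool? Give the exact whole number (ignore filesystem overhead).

Capacity: 1000 GB = 1,000,000,000,000 bytes
Per item: 350 GiB = 375,809,638,400 bytes
⌊1,000,000,000,000 / 375,809,638,400⌋ = 2

2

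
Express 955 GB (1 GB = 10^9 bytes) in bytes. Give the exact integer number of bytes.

955 × 1,000,000,000 = 955,000,000,000 bytes

955,000,000,000 bytes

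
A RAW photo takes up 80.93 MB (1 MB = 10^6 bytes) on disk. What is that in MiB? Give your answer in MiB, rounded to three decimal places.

77.181 MiB

80.93 MB = 80.93 × 10^6 bytes = 80,930,000 bytes
1 MiB = 2^20 bytes = 1,048,576 bytes
80,930,000 / 1,048,576 = 77.181 MiB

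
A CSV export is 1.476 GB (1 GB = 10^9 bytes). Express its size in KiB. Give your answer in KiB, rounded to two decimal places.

1.476 GB = 1.476 × 10^9 bytes = 1,476,000,000 bytes
1 KiB = 1,024 bytes
1,476,000,000 / 1,024 = 1,441,406.25 KiB

1,441,406.25 KiB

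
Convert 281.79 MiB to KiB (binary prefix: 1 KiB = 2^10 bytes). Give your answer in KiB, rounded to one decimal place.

281.79 MiB = 281.79 × 2^20 bytes = 295,478,231.04 bytes
1 KiB = 1,024 bytes
295,478,231.04 / 1,024 = 288,553.0 KiB

288,553.0 KiB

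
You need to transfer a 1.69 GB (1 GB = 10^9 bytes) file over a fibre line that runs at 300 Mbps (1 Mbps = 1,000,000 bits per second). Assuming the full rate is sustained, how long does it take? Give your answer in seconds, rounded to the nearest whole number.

1.69 GB = 1,690,000,000 bytes = 13,520,000,000 bits
300 Mbps = 300,000,000 bits/s
time = 13,520,000,000 / 300,000,000 = 45 s

45 seconds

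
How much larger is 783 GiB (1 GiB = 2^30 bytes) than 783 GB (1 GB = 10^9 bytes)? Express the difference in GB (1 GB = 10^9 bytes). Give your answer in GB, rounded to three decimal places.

783 GiB = 783 × 1,073,741,824 = 840,739,848,192 bytes
783 GB = 783 × 1,000,000,000 = 783,000,000,000 bytes
difference = 57,739,848,192 bytes
57,739,848,192 / 1,000,000,000 = 57.740 GB

57.740 GB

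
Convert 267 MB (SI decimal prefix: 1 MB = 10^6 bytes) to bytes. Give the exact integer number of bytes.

267 × 1,000,000 = 267,000,000 bytes

267,000,000 bytes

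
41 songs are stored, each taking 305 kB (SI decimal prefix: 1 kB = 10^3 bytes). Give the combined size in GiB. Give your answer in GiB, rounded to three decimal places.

Total = 41 × 305 kB = 12,505 kB
= 12,505 × 1,000 bytes = 12,505,000 bytes
1 GiB = 1,073,741,824 bytes
12,505,000 / 1,073,741,824 = 0.012 GiB

0.012 GiB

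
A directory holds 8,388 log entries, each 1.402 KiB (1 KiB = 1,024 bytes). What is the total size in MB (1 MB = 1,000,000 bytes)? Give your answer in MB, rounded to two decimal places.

12.04 MB

Total = 8,388 × 1.402 KiB = 11759.976 KiB
= 11759.976 × 1,024 bytes = 12,042,215.424 bytes
1 MB = 1,000,000 bytes
12,042,215.424 / 1,000,000 = 12.04 MB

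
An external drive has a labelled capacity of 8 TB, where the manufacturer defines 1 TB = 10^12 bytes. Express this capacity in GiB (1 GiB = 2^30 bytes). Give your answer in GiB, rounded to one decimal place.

8 TB = 8 × 10^12 bytes = 8,000,000,000,000 bytes
1 GiB = 1,073,741,824 bytes
8,000,000,000,000 / 1,073,741,824 = 7,450.6 GiB

7,450.6 GiB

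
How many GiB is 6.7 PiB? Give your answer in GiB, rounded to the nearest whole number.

7,025,459 GiB

6.7 PiB = 6.7 × 2^50 bytes = 7,543,529,375,845,580.8 bytes
1 GiB = 1,073,741,824 bytes
7,543,529,375,845,580.8 / 1,073,741,824 = 7,025,459 GiB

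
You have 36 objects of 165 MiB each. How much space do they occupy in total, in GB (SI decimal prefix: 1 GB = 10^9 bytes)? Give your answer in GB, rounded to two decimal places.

Total = 36 × 165 MiB = 5940 MiB
= 5940 × 1,048,576 bytes = 6,228,541,440 bytes
1 GB = 1,000,000,000 bytes
6,228,541,440 / 1,000,000,000 = 6.23 GB

6.23 GB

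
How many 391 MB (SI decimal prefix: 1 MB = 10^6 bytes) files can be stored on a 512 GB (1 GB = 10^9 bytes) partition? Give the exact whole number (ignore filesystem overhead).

1,309

Capacity: 512 GB = 512,000,000,000 bytes
Per item: 391 MB = 391,000,000 bytes
⌊512,000,000,000 / 391,000,000⌋ = 1,309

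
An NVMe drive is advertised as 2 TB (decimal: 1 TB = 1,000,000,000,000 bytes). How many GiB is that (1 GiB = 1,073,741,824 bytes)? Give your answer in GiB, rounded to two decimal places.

2 TB = 2 × 10^12 bytes = 2,000,000,000,000 bytes
1 GiB = 2^30 bytes = 1,073,741,824 bytes
2,000,000,000,000 / 1,073,741,824 = 1,862.65 GiB

1,862.65 GiB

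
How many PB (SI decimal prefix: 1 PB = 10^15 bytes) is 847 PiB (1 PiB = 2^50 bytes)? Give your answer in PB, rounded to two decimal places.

953.64 PB

847 PiB × 1,125,899,906,842,624 bytes/PiB = 953,637,221,095,702,528 bytes
1 PB = 1,000,000,000,000,000 bytes
953,637,221,095,702,528 / 1,000,000,000,000,000 = 953.64 PB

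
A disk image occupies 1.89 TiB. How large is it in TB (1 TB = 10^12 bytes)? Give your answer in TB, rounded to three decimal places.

2.078 TB

1.89 TiB = 1.89 × 2^40 bytes = 2,078,076,976,496.64 bytes
1 TB = 1,000,000,000,000 bytes
2,078,076,976,496.64 / 1,000,000,000,000 = 2.078 TB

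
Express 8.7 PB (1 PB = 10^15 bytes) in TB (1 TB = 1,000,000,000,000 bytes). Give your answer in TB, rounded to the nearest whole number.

8,700 TB

8.7 PB × 1,000,000,000,000,000 bytes/PB = 8,700,000,000,000,000 bytes
1 TB = 10^12 bytes = 1,000,000,000,000 bytes
8,700,000,000,000,000 / 1,000,000,000,000 = 8,700 TB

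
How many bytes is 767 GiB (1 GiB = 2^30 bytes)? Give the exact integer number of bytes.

767 × 1,073,741,824 = 823,559,979,008 bytes  (1 GiB = 2^30 bytes)

823,559,979,008 bytes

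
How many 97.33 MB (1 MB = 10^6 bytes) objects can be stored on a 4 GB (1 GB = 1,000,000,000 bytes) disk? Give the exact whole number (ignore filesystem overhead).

41

Capacity: 4 GB = 4,000,000,000 bytes
Per item: 97.33 MB = 97,330,000 bytes
⌊4,000,000,000 / 97,330,000⌋ = 41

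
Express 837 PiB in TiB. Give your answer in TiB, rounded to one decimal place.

837 PiB = 837 × 2^50 bytes = 942,378,222,027,276,288 bytes
1 TiB = 1,099,511,627,776 bytes
942,378,222,027,276,288 / 1,099,511,627,776 = 857,088.0 TiB

857,088.0 TiB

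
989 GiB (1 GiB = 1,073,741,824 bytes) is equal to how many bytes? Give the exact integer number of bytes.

989 × 1,073,741,824 = 1,061,930,663,936 bytes  (1 GiB = 2^30 bytes)

1,061,930,663,936 bytes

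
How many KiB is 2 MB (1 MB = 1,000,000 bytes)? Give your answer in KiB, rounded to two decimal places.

1,953.13 KiB

2 MB × 1,000,000 bytes/MB = 2,000,000 bytes
1 KiB = 1,024 bytes
2,000,000 / 1,024 = 1,953.13 KiB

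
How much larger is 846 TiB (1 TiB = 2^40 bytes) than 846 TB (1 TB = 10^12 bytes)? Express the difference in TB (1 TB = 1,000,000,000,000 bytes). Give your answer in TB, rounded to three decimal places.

84.187 TB

846 TiB = 846 × 1,099,511,627,776 = 930,186,837,098,496 bytes
846 TB = 846 × 1,000,000,000,000 = 846,000,000,000,000 bytes
difference = 84,186,837,098,496 bytes
84,186,837,098,496 / 1,000,000,000,000 = 84.187 TB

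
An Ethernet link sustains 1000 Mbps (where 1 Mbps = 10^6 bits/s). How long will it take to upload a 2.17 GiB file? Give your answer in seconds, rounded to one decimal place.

2.17 GiB = 2,330,019,758.08 bytes = 18,640,158,064.64 bits
1000 Mbps = 1,000,000,000 bits/s
time = 18,640,158,064.64 / 1,000,000,000 = 18.6 s

18.6 seconds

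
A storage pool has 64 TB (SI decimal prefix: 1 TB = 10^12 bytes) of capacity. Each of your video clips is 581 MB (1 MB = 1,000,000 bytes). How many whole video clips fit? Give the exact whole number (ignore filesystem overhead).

Capacity: 64 TB = 64,000,000,000,000 bytes
Per item: 581 MB = 581,000,000 bytes
⌊64,000,000,000,000 / 581,000,000⌋ = 110,154

110,154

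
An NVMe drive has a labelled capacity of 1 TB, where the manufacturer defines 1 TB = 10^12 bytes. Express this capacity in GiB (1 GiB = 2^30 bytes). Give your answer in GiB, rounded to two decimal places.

931.32 GiB

1 TB = 1 × 10^12 bytes = 1,000,000,000,000 bytes
1 GiB = 2^30 bytes = 1,073,741,824 bytes
1,000,000,000,000 / 1,073,741,824 = 931.32 GiB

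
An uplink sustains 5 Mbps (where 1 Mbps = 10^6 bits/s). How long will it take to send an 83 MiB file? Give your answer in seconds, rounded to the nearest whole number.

139 seconds

83 MiB = 87,031,808 bytes = 696,254,464 bits
5 Mbps = 5,000,000 bits/s
time = 696,254,464 / 5,000,000 = 139 s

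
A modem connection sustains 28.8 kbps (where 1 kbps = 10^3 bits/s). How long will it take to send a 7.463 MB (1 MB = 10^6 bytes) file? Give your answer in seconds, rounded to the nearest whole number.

7.463 MB = 7,463,000 bytes = 59,704,000 bits
28.8 kbps = 28,800 bits/s
time = 59,704,000 / 28,800 = 2,073 s

2,073 seconds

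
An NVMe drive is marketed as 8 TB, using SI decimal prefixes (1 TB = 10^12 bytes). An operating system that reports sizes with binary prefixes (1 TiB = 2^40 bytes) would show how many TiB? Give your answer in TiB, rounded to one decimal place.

8 TB = 8 × 10^12 bytes = 8,000,000,000,000 bytes
1 TiB = 1,099,511,627,776 bytes
8,000,000,000,000 / 1,099,511,627,776 = 7.3 TiB

7.3 TiB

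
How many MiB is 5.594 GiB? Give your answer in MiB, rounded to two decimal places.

5,728.26 MiB

5.594 GiB = 5.594 × 2^30 bytes = 6,006,511,763.456 bytes
1 MiB = 2^20 bytes = 1,048,576 bytes
6,006,511,763.456 / 1,048,576 = 5,728.26 MiB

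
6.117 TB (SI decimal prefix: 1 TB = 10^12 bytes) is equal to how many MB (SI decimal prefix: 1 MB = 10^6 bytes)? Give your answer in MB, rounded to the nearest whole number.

6.117 TB = 6.117 × 10^12 bytes = 6,117,000,000,000 bytes
1 MB = 1,000,000 bytes
6,117,000,000,000 / 1,000,000 = 6,117,000 MB

6,117,000 MB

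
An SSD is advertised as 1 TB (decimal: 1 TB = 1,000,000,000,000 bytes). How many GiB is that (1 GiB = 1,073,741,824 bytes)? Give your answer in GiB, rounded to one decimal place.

931.3 GiB

1 TB = 1 × 10^12 bytes = 1,000,000,000,000 bytes
1 GiB = 2^30 bytes = 1,073,741,824 bytes
1,000,000,000,000 / 1,073,741,824 = 931.3 GiB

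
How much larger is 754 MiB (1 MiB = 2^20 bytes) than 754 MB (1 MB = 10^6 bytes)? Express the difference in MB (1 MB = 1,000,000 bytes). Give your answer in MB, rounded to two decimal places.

36.63 MB

754 MiB = 754 × 1,048,576 = 790,626,304 bytes
754 MB = 754 × 1,000,000 = 754,000,000 bytes
difference = 36,626,304 bytes
36,626,304 / 1,000,000 = 36.63 MB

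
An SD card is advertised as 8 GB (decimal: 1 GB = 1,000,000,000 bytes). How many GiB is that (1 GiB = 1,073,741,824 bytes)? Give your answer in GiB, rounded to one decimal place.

7.5 GiB

8 GB × 1,000,000,000 bytes/GB = 8,000,000,000 bytes
1 GiB = 2^30 bytes = 1,073,741,824 bytes
8,000,000,000 / 1,073,741,824 = 7.5 GiB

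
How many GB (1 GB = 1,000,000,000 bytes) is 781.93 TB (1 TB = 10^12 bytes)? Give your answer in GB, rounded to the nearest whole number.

781,930 GB

781.93 TB = 781.93 × 10^12 bytes = 781,930,000,000,000 bytes
1 GB = 10^9 bytes = 1,000,000,000 bytes
781,930,000,000,000 / 1,000,000,000 = 781,930 GB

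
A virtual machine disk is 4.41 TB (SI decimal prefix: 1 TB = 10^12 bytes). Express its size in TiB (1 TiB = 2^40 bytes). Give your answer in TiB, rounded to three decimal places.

4.011 TiB

4.41 TB = 4.41 × 10^12 bytes = 4,410,000,000,000 bytes
1 TiB = 2^40 bytes = 1,099,511,627,776 bytes
4,410,000,000,000 / 1,099,511,627,776 = 4.011 TiB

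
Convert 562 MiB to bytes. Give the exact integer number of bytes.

562 × 1,048,576 = 589,299,712 bytes  (1 MiB = 2^20 bytes)

589,299,712 bytes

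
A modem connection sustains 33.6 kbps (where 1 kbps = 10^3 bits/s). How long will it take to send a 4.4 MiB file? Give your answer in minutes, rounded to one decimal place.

4.4 MiB = 4,613,734.4 bytes = 36,909,875.2 bits
33.6 kbps = 33,600 bits/s
time = 36,909,875.2 / 33,600 = 1,098.51 s
1,098.51 s / 60 = 18.3 minutes

18.3 minutes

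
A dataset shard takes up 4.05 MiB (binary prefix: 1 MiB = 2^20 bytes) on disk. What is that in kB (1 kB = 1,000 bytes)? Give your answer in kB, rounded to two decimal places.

4.05 MiB = 4.05 × 2^20 bytes = 4,246,732.8 bytes
1 kB = 10^3 bytes = 1,000 bytes
4,246,732.8 / 1,000 = 4,246.73 kB

4,246.73 kB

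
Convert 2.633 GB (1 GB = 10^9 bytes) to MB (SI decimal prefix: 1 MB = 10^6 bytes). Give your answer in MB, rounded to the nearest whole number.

2.633 GB = 2.633 × 10^9 bytes = 2,633,000,000 bytes
1 MB = 1,000,000 bytes
2,633,000,000 / 1,000,000 = 2,633 MB

2,633 MB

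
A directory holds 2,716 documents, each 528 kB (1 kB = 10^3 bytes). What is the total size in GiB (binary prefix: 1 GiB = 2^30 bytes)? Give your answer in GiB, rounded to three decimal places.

1.336 GiB

Total = 2,716 × 528 kB = 1,434,048 kB
= 1,434,048 × 1,000 bytes = 1,434,048,000 bytes
1 GiB = 1,073,741,824 bytes
1,434,048,000 / 1,073,741,824 = 1.336 GiB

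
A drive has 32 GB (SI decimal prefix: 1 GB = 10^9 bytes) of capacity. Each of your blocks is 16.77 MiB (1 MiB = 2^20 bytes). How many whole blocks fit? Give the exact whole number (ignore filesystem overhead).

Capacity: 32 GB = 32,000,000,000 bytes
Per item: 16.77 MiB = 17,584,619.52 bytes
⌊32,000,000,000 / 17,584,619.52⌋ = 1,819

1,819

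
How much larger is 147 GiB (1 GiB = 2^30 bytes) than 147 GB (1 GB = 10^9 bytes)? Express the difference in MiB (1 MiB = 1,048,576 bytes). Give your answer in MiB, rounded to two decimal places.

147 GiB = 147 × 1,073,741,824 = 157,840,048,128 bytes
147 GB = 147 × 1,000,000,000 = 147,000,000,000 bytes
difference = 10,840,048,128 bytes
10,840,048,128 / 1,048,576 = 10,337.88 MiB

10,337.88 MiB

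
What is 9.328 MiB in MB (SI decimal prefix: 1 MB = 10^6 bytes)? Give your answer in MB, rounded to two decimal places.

9.78 MB

9.328 MiB × 1,048,576 bytes/MiB = 9,781,116.928 bytes
1 MB = 1,000,000 bytes
9,781,116.928 / 1,000,000 = 9.78 MB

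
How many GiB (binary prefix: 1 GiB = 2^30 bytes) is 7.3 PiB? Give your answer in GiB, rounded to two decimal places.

7.3 PiB = 7.3 × 2^50 bytes = 8,219,069,319,951,155.2 bytes
1 GiB = 2^30 bytes = 1,073,741,824 bytes
8,219,069,319,951,155.2 / 1,073,741,824 = 7,654,604.80 GiB

7,654,604.80 GiB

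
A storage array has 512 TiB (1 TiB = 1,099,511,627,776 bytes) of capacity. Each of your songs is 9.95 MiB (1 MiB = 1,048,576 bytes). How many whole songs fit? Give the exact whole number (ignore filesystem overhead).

53,956,875

Capacity: 512 TiB = 562,949,953,421,312 bytes
Per item: 9.95 MiB = 10,433,331.2 bytes
⌊562,949,953,421,312 / 10,433,331.2⌋ = 53,956,875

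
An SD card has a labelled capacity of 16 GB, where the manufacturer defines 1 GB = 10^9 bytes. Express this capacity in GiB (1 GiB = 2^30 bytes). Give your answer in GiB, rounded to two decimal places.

16 GB = 16 × 10^9 bytes = 16,000,000,000 bytes
1 GiB = 1,073,741,824 bytes
16,000,000,000 / 1,073,741,824 = 14.90 GiB

14.90 GiB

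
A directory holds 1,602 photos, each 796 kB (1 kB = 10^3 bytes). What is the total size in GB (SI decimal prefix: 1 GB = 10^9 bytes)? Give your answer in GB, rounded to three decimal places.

Total = 1,602 × 796 kB = 1,275,192 kB
= 1,275,192 × 1,000 bytes = 1,275,192,000 bytes
1 GB = 1,000,000,000 bytes
1,275,192,000 / 1,000,000,000 = 1.275 GB

1.275 GB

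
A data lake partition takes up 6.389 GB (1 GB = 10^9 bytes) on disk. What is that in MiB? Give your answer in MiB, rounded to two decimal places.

6.389 GB × 1,000,000,000 bytes/GB = 6,389,000,000 bytes
1 MiB = 2^20 bytes = 1,048,576 bytes
6,389,000,000 / 1,048,576 = 6,093.03 MiB

6,093.03 MiB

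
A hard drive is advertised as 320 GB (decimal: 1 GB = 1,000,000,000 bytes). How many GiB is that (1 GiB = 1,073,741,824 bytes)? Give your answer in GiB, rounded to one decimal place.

320 GB = 320 × 10^9 bytes = 320,000,000,000 bytes
1 GiB = 1,073,741,824 bytes
320,000,000,000 / 1,073,741,824 = 298.0 GiB

298.0 GiB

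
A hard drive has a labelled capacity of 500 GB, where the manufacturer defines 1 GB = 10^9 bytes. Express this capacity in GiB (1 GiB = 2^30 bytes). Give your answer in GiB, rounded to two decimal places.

500 GB × 1,000,000,000 bytes/GB = 500,000,000,000 bytes
1 GiB = 1,073,741,824 bytes
500,000,000,000 / 1,073,741,824 = 465.66 GiB

465.66 GiB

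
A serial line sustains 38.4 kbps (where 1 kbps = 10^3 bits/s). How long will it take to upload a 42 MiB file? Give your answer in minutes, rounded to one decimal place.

42 MiB = 44,040,192 bytes = 352,321,536 bits
38.4 kbps = 38,400 bits/s
time = 352,321,536 / 38,400 = 9,175.04 s
9,175.04 s / 60 = 152.9 minutes

152.9 minutes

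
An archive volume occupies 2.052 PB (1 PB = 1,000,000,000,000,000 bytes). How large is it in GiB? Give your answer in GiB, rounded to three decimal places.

1,911,073.923 GiB

2.052 PB × 1,000,000,000,000,000 bytes/PB = 2,052,000,000,000,000 bytes
1 GiB = 2^30 bytes = 1,073,741,824 bytes
2,052,000,000,000,000 / 1,073,741,824 = 1,911,073.923 GiB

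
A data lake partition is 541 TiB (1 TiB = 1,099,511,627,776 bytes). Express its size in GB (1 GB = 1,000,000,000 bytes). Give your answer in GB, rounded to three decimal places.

594,835.791 GB

541 TiB × 1,099,511,627,776 bytes/TiB = 594,835,790,626,816 bytes
1 GB = 1,000,000,000 bytes
594,835,790,626,816 / 1,000,000,000 = 594,835.791 GB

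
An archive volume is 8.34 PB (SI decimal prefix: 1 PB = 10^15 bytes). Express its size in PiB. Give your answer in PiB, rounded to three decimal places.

8.34 PB × 1,000,000,000,000,000 bytes/PB = 8,340,000,000,000,000 bytes
1 PiB = 1,125,899,906,842,624 bytes
8,340,000,000,000,000 / 1,125,899,906,842,624 = 7.407 PiB

7.407 PiB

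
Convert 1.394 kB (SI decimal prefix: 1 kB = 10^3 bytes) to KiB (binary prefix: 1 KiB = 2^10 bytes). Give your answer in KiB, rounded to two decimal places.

1.36 KiB

1.394 kB × 1,000 bytes/kB = 1,394 bytes
1 KiB = 2^10 bytes = 1,024 bytes
1,394 / 1,024 = 1.36 KiB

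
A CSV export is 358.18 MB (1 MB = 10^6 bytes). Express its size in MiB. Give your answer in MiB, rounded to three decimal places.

341.587 MiB

358.18 MB × 1,000,000 bytes/MB = 358,180,000 bytes
1 MiB = 1,048,576 bytes
358,180,000 / 1,048,576 = 341.587 MiB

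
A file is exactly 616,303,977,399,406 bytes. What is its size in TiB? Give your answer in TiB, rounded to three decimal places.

616,303,977,399,406 bytes given.
1 TiB = 1,099,511,627,776 bytes
616,303,977,399,406 / 1,099,511,627,776 = 560.525 TiB

560.525 TiB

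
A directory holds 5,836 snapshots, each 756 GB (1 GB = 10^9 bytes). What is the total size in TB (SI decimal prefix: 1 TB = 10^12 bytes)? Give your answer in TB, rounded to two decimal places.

4,412.02 TB

Total = 5,836 × 756 GB = 4,412,016 GB
= 4,412,016 × 1,000,000,000 bytes = 4,412,016,000,000,000 bytes
1 TB = 1,000,000,000,000 bytes
4,412,016,000,000,000 / 1,000,000,000,000 = 4,412.02 TB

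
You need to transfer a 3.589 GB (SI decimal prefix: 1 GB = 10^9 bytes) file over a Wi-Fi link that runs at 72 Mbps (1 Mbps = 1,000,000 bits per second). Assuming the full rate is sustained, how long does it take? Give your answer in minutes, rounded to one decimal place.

3.589 GB = 3,589,000,000 bytes = 28,712,000,000 bits
72 Mbps = 72,000,000 bits/s
time = 28,712,000,000 / 72,000,000 = 398.78 s
398.78 s / 60 = 6.6 minutes

6.6 minutes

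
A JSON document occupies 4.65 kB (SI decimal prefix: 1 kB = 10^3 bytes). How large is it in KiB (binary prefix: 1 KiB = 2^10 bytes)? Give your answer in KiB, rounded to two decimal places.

4.65 kB = 4.65 × 10^3 bytes = 4,650 bytes
1 KiB = 2^10 bytes = 1,024 bytes
4,650 / 1,024 = 4.54 KiB

4.54 KiB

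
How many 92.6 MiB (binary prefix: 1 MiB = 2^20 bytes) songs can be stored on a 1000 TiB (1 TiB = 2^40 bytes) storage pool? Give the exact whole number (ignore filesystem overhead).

11,323,714

Capacity: 1000 TiB = 1,099,511,627,776,000 bytes
Per item: 92.6 MiB = 97,098,137.6 bytes
⌊1,099,511,627,776,000 / 97,098,137.6⌋ = 11,323,714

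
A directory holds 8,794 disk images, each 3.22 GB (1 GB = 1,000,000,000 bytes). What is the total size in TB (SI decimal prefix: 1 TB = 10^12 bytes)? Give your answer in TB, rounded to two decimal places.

Total = 8,794 × 3.22 GB = 28316.68 GB
= 28316.68 × 1,000,000,000 bytes = 28,316,680,000,000 bytes
1 TB = 1,000,000,000,000 bytes
28,316,680,000,000 / 1,000,000,000,000 = 28.32 TB

28.32 TB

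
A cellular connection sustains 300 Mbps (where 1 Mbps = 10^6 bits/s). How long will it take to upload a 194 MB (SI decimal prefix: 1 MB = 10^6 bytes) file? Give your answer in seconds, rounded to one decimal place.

5.2 seconds

194 MB = 194,000,000 bytes = 1,552,000,000 bits
300 Mbps = 300,000,000 bits/s
time = 1,552,000,000 / 300,000,000 = 5.2 s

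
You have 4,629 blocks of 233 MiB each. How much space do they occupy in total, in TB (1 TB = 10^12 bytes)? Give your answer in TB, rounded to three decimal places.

Total = 4,629 × 233 MiB = 1,078,557 MiB
= 1,078,557 × 1,048,576 bytes = 1,130,948,984,832 bytes
1 TB = 1,000,000,000,000 bytes
1,130,948,984,832 / 1,000,000,000,000 = 1.131 TB

1.131 TB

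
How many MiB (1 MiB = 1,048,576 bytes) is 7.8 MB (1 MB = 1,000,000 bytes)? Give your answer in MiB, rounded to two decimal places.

7.8 MB = 7.8 × 10^6 bytes = 7,800,000 bytes
1 MiB = 2^20 bytes = 1,048,576 bytes
7,800,000 / 1,048,576 = 7.44 MiB

7.44 MiB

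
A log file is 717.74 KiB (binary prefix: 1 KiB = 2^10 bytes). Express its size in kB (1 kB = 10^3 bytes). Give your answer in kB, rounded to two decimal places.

734.97 kB

717.74 KiB = 717.74 × 2^10 bytes = 734,965.76 bytes
1 kB = 10^3 bytes = 1,000 bytes
734,965.76 / 1,000 = 734.97 kB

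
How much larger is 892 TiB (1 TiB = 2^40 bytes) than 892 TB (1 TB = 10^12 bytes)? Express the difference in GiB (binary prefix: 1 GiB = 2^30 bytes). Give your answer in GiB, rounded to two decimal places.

82,668.26 GiB

892 TiB = 892 × 1,099,511,627,776 = 980,764,371,976,192 bytes
892 TB = 892 × 1,000,000,000,000 = 892,000,000,000,000 bytes
difference = 88,764,371,976,192 bytes
88,764,371,976,192 / 1,073,741,824 = 82,668.26 GiB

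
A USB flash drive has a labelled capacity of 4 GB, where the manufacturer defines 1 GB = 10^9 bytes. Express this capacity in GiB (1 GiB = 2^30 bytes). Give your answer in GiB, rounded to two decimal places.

4 GB × 1,000,000,000 bytes/GB = 4,000,000,000 bytes
1 GiB = 1,073,741,824 bytes
4,000,000,000 / 1,073,741,824 = 3.73 GiB

3.73 GiB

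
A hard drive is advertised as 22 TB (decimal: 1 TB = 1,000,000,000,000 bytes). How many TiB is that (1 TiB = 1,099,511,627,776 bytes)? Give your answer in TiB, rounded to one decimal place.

20.0 TiB

22 TB × 1,000,000,000,000 bytes/TB = 22,000,000,000,000 bytes
1 TiB = 1,099,511,627,776 bytes
22,000,000,000,000 / 1,099,511,627,776 = 20.0 TiB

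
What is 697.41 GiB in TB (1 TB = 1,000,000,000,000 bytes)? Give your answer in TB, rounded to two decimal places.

697.41 GiB = 697.41 × 2^30 bytes = 748,838,285,475.84 bytes
1 TB = 1,000,000,000,000 bytes
748,838,285,475.84 / 1,000,000,000,000 = 0.75 TB

0.75 TB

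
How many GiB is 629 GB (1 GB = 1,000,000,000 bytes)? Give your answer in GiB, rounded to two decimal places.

585.80 GiB

629 GB = 629 × 10^9 bytes = 629,000,000,000 bytes
1 GiB = 1,073,741,824 bytes
629,000,000,000 / 1,073,741,824 = 585.80 GiB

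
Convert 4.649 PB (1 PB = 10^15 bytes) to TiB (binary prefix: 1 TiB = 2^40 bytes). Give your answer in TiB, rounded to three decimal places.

4.649 PB = 4.649 × 10^15 bytes = 4,649,000,000,000,000 bytes
1 TiB = 1,099,511,627,776 bytes
4,649,000,000,000,000 / 1,099,511,627,776 = 4,228.241 TiB

4,228.241 TiB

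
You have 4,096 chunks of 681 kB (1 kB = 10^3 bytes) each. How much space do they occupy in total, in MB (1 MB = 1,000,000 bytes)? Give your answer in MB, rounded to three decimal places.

Total = 4,096 × 681 kB = 2,789,376 kB
= 2,789,376 × 1,000 bytes = 2,789,376,000 bytes
1 MB = 1,000,000 bytes
2,789,376,000 / 1,000,000 = 2,789.376 MB

2,789.376 MB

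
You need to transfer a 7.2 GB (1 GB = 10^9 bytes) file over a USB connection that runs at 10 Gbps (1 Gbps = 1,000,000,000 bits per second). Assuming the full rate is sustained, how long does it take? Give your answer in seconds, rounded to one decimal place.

7.2 GB = 7,200,000,000 bytes = 57,600,000,000 bits
10 Gbps = 10,000,000,000 bits/s
time = 57,600,000,000 / 10,000,000,000 = 5.8 s

5.8 seconds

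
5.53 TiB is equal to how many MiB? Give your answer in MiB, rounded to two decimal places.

5,798,625.28 MiB

5.53 TiB × 1,099,511,627,776 bytes/TiB = 6,080,299,301,601.28 bytes
1 MiB = 1,048,576 bytes
6,080,299,301,601.28 / 1,048,576 = 5,798,625.28 MiB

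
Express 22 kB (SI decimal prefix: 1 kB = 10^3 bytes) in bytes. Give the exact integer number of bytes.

22,000 bytes

22 × 1,000 = 22,000 bytes  (1 kB = 10^3 bytes)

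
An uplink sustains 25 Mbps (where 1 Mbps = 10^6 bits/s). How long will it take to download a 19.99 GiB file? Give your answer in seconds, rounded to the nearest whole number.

19.99 GiB = 21,464,099,061.76 bytes = 171,712,792,494.08 bits
25 Mbps = 25,000,000 bits/s
time = 171,712,792,494.08 / 25,000,000 = 6,869 s

6,869 seconds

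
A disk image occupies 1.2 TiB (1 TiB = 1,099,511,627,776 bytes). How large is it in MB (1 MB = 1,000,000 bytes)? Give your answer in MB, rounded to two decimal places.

1.2 TiB = 1.2 × 2^40 bytes = 1,319,413,953,331.2 bytes
1 MB = 1,000,000 bytes
1,319,413,953,331.2 / 1,000,000 = 1,319,413.95 MB

1,319,413.95 MB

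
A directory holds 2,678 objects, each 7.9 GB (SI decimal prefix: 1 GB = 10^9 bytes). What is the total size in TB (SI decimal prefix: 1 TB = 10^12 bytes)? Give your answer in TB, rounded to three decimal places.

Total = 2,678 × 7.9 GB = 21156.2 GB
= 21156.2 × 1,000,000,000 bytes = 21,156,200,000,000 bytes
1 TB = 1,000,000,000,000 bytes
21,156,200,000,000 / 1,000,000,000,000 = 21.156 TB

21.156 TB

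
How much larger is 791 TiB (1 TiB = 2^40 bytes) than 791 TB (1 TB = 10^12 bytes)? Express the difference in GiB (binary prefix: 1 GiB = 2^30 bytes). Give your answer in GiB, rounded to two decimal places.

73,307.84 GiB

791 TiB = 791 × 1,099,511,627,776 = 869,713,697,570,816 bytes
791 TB = 791 × 1,000,000,000,000 = 791,000,000,000,000 bytes
difference = 78,713,697,570,816 bytes
78,713,697,570,816 / 1,073,741,824 = 73,307.84 GiB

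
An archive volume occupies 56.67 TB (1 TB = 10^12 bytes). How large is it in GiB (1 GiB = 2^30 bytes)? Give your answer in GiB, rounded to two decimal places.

56.67 TB = 56.67 × 10^12 bytes = 56,670,000,000,000 bytes
1 GiB = 1,073,741,824 bytes
56,670,000,000,000 / 1,073,741,824 = 52,778.05 GiB

52,778.05 GiB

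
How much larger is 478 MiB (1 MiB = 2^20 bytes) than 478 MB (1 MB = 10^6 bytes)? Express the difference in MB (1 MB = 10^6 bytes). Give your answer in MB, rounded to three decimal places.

478 MiB = 478 × 1,048,576 = 501,219,328 bytes
478 MB = 478 × 1,000,000 = 478,000,000 bytes
difference = 23,219,328 bytes
23,219,328 / 1,000,000 = 23.219 MB

23.219 MB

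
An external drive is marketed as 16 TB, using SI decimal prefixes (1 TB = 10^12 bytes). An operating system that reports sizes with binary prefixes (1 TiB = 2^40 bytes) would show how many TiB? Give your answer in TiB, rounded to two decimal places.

16 TB × 1,000,000,000,000 bytes/TB = 16,000,000,000,000 bytes
1 TiB = 2^40 bytes = 1,099,511,627,776 bytes
16,000,000,000,000 / 1,099,511,627,776 = 14.55 TiB

14.55 TiB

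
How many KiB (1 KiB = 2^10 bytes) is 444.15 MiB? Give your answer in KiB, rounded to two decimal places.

444.15 MiB = 444.15 × 2^20 bytes = 465,725,030.4 bytes
1 KiB = 2^10 bytes = 1,024 bytes
465,725,030.4 / 1,024 = 454,809.60 KiB

454,809.60 KiB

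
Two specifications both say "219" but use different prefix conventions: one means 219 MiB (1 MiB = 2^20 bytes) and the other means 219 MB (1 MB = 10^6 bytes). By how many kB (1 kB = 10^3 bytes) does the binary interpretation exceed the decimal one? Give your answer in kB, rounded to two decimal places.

10,638.14 kB

219 MiB = 219 × 1,048,576 = 229,638,144 bytes
219 MB = 219 × 1,000,000 = 219,000,000 bytes
difference = 10,638,144 bytes
10,638,144 / 1,000 = 10,638.14 kB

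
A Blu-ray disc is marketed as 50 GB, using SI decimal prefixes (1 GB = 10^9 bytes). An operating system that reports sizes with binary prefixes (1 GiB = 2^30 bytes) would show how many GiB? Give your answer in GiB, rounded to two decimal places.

46.57 GiB

50 GB × 1,000,000,000 bytes/GB = 50,000,000,000 bytes
1 GiB = 2^30 bytes = 1,073,741,824 bytes
50,000,000,000 / 1,073,741,824 = 46.57 GiB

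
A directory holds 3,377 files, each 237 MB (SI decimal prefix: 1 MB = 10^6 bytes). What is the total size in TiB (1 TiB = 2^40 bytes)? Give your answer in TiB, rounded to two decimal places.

Total = 3,377 × 237 MB = 800,349 MB
= 800,349 × 1,000,000 bytes = 800,349,000,000 bytes
1 TiB = 1,099,511,627,776 bytes
800,349,000,000 / 1,099,511,627,776 = 0.73 TiB

0.73 TiB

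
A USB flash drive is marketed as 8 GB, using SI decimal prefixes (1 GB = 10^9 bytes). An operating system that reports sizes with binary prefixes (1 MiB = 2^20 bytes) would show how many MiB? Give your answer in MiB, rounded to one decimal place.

8 GB = 8 × 10^9 bytes = 8,000,000,000 bytes
1 MiB = 2^20 bytes = 1,048,576 bytes
8,000,000,000 / 1,048,576 = 7,629.4 MiB

7,629.4 MiB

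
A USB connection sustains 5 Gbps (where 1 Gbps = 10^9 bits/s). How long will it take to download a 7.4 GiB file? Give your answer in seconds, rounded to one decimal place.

12.7 seconds

7.4 GiB = 7,945,689,497.6 bytes = 63,565,515,980.8 bits
5 Gbps = 5,000,000,000 bits/s
time = 63,565,515,980.8 / 5,000,000,000 = 12.7 s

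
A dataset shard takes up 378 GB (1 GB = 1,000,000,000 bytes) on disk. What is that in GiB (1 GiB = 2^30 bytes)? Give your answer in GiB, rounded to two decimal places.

378 GB × 1,000,000,000 bytes/GB = 378,000,000,000 bytes
1 GiB = 1,073,741,824 bytes
378,000,000,000 / 1,073,741,824 = 352.04 GiB

352.04 GiB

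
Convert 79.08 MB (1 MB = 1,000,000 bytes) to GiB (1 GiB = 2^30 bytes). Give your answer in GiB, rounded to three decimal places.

0.074 GiB

79.08 MB × 1,000,000 bytes/MB = 79,080,000 bytes
1 GiB = 1,073,741,824 bytes
79,080,000 / 1,073,741,824 = 0.074 GiB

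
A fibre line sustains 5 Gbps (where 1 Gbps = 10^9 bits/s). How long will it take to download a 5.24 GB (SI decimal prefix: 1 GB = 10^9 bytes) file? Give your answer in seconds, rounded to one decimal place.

5.24 GB = 5,240,000,000 bytes = 41,920,000,000 bits
5 Gbps = 5,000,000,000 bits/s
time = 41,920,000,000 / 5,000,000,000 = 8.4 s

8.4 seconds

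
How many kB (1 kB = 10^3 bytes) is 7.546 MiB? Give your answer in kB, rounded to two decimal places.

7,912.55 kB

7.546 MiB = 7.546 × 2^20 bytes = 7,912,554.496 bytes
1 kB = 1,000 bytes
7,912,554.496 / 1,000 = 7,912.55 kB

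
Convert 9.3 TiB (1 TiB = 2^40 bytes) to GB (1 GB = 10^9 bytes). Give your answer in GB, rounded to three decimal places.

9.3 TiB × 1,099,511,627,776 bytes/TiB = 10,225,458,138,316.8 bytes
1 GB = 1,000,000,000 bytes
10,225,458,138,316.8 / 1,000,000,000 = 10,225.458 GB

10,225.458 GB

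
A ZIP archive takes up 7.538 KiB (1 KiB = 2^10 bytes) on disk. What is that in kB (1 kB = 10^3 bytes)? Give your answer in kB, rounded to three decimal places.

7.538 KiB × 1,024 bytes/KiB = 7,718.912 bytes
1 kB = 10^3 bytes = 1,000 bytes
7,718.912 / 1,000 = 7.719 kB

7.719 kB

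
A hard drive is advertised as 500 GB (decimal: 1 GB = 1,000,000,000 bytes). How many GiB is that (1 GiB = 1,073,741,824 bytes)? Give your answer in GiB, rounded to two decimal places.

500 GB = 500 × 10^9 bytes = 500,000,000,000 bytes
1 GiB = 1,073,741,824 bytes
500,000,000,000 / 1,073,741,824 = 465.66 GiB

465.66 GiB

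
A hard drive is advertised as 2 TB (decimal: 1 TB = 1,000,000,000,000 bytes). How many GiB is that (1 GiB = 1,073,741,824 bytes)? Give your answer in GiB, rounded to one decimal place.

1,862.6 GiB

2 TB = 2 × 10^12 bytes = 2,000,000,000,000 bytes
1 GiB = 1,073,741,824 bytes
2,000,000,000,000 / 1,073,741,824 = 1,862.6 GiB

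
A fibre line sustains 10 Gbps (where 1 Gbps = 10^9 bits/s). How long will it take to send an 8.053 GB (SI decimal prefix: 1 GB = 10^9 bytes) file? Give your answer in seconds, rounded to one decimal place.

6.4 seconds

8.053 GB = 8,053,000,000 bytes = 64,424,000,000 bits
10 Gbps = 10,000,000,000 bits/s
time = 64,424,000,000 / 10,000,000,000 = 6.4 s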